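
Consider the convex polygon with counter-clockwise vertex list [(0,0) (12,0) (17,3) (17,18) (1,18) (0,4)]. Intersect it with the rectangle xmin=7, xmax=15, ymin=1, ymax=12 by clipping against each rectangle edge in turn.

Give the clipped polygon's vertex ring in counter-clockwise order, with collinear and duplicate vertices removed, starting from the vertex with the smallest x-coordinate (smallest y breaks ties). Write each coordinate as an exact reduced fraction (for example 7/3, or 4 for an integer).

Clipped polygon: [(7,1) (41/3,1) (15,9/5) (15,12) (7,12)]

1. After x ≥ 7: [(7,0) (12,0) (17,3) (17,18) (7,18)]
2. After x ≤ 15: [(7,0) (12,0) (15,9/5) (15,18) (7,18)]
3. After y ≥ 1: [(7,1) (41/3,1) (15,9/5) (15,18) (7,18)]
4. After y ≤ 12: [(7,12) (7,1) (41/3,1) (15,9/5) (15,12)]
5. Canonical ring: [(7,1) (41/3,1) (15,9/5) (15,12) (7,12)]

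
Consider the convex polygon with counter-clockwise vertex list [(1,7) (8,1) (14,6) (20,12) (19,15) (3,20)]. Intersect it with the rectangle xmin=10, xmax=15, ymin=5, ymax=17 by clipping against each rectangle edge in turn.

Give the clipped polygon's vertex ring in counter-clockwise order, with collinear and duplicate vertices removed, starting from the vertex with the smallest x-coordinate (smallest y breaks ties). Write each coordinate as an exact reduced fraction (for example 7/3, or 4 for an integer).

Clipped polygon: [(10,5) (64/5,5) (14,6) (15,7) (15,65/4) (63/5,17) (10,17)]

1. After x ≥ 10: [(10,8/3) (14,6) (20,12) (19,15) (10,285/16)]
2. After x ≤ 15: [(10,8/3) (14,6) (15,7) (15,65/4) (10,285/16)]
3. After y ≥ 5: [(10,5) (64/5,5) (14,6) (15,7) (15,65/4) (10,285/16)]
4. After y ≤ 17: [(10,17) (10,5) (64/5,5) (14,6) (15,7) (15,65/4) (63/5,17)]
5. Canonical ring: [(10,5) (64/5,5) (14,6) (15,7) (15,65/4) (63/5,17) (10,17)]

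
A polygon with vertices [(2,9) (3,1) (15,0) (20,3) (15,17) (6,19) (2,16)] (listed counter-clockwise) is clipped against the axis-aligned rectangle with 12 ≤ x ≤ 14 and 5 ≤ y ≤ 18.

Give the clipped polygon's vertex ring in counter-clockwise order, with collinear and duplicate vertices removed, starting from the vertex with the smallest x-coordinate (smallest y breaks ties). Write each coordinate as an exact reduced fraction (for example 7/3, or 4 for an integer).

Clipped polygon: [(12,5) (14,5) (14,155/9) (12,53/3)]

1. After x ≥ 12: [(12,1/4) (15,0) (20,3) (15,17) (12,53/3)]
2. After x ≤ 14: [(12,1/4) (14,1/12) (14,155/9) (12,53/3)]
3. After y ≥ 5: [(12,5) (14,5) (14,155/9) (12,53/3)]
4. After y ≤ 18: [(12,5) (14,5) (14,155/9) (12,53/3)]
5. Canonical ring: [(12,5) (14,5) (14,155/9) (12,53/3)]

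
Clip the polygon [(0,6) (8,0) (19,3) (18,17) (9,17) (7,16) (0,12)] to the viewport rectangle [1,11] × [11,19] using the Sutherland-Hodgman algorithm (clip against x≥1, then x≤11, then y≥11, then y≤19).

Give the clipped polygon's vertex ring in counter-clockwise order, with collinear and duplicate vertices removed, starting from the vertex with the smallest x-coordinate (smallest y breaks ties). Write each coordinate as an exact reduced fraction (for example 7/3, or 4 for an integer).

1. After x ≥ 1: [(1,21/4) (8,0) (19,3) (18,17) (9,17) (7,16) (1,88/7)]
2. After x ≤ 11: [(1,21/4) (8,0) (11,9/11) (11,17) (9,17) (7,16) (1,88/7)]
3. After y ≥ 11: [(1,11) (11,11) (11,17) (9,17) (7,16) (1,88/7)]
4. After y ≤ 19: [(1,11) (11,11) (11,17) (9,17) (7,16) (1,88/7)]
5. Canonical ring: [(1,11) (11,11) (11,17) (9,17) (7,16) (1,88/7)]

Clipped polygon: [(1,11) (11,11) (11,17) (9,17) (7,16) (1,88/7)]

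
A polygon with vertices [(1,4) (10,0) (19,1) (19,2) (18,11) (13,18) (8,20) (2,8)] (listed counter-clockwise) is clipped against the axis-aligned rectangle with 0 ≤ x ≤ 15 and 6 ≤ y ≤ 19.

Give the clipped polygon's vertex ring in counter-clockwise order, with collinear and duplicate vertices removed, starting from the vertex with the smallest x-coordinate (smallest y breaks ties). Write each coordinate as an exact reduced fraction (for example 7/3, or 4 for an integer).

1. After x ≥ 0: [(1,4) (10,0) (19,1) (19,2) (18,11) (13,18) (8,20) (2,8)]
2. After x ≤ 15: [(1,4) (10,0) (15,5/9) (15,76/5) (13,18) (8,20) (2,8)]
3. After y ≥ 6: [(3/2,6) (15,6) (15,76/5) (13,18) (8,20) (2,8)]
4. After y ≤ 19: [(3/2,6) (15,6) (15,76/5) (13,18) (21/2,19) (15/2,19) (2,8)]
5. Canonical ring: [(3/2,6) (15,6) (15,76/5) (13,18) (21/2,19) (15/2,19) (2,8)]

Clipped polygon: [(3/2,6) (15,6) (15,76/5) (13,18) (21/2,19) (15/2,19) (2,8)]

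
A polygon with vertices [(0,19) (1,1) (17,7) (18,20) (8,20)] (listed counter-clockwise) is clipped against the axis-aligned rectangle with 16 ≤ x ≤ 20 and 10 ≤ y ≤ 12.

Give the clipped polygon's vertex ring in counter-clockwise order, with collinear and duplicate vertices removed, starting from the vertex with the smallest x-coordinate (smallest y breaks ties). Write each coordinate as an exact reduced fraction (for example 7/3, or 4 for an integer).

1. After x ≥ 16: [(16,53/8) (17,7) (18,20) (16,20)]
2. After x ≤ 20: [(16,53/8) (17,7) (18,20) (16,20)]
3. After y ≥ 10: [(16,10) (224/13,10) (18,20) (16,20)]
4. After y ≤ 12: [(16,12) (16,10) (224/13,10) (226/13,12)]
5. Canonical ring: [(16,10) (224/13,10) (226/13,12) (16,12)]

Clipped polygon: [(16,10) (224/13,10) (226/13,12) (16,12)]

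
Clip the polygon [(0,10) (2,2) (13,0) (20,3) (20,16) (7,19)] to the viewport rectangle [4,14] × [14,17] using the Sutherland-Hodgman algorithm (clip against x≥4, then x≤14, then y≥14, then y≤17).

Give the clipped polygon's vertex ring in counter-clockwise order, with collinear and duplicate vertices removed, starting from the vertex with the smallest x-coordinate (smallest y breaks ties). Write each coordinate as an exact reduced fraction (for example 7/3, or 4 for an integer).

Clipped polygon: [(4,14) (14,14) (14,17) (49/9,17) (4,106/7)]

1. After x ≥ 4: [(4,106/7) (4,18/11) (13,0) (20,3) (20,16) (7,19)]
2. After x ≤ 14: [(4,106/7) (4,18/11) (13,0) (14,3/7) (14,226/13) (7,19)]
3. After y ≥ 14: [(4,106/7) (4,14) (14,14) (14,226/13) (7,19)]
4. After y ≤ 17: [(49/9,17) (4,106/7) (4,14) (14,14) (14,17)]
5. Canonical ring: [(4,14) (14,14) (14,17) (49/9,17) (4,106/7)]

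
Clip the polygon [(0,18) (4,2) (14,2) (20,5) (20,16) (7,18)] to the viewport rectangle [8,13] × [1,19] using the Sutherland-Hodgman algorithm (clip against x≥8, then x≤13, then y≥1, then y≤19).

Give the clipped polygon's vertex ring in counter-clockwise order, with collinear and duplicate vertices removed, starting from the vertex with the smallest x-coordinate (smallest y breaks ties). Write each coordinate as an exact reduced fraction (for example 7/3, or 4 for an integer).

1. After x ≥ 8: [(8,2) (14,2) (20,5) (20,16) (8,232/13)]
2. After x ≤ 13: [(8,2) (13,2) (13,222/13) (8,232/13)]
3. After y ≥ 1: [(8,2) (13,2) (13,222/13) (8,232/13)]
4. After y ≤ 19: [(8,2) (13,2) (13,222/13) (8,232/13)]
5. Canonical ring: [(8,2) (13,2) (13,222/13) (8,232/13)]

Clipped polygon: [(8,2) (13,2) (13,222/13) (8,232/13)]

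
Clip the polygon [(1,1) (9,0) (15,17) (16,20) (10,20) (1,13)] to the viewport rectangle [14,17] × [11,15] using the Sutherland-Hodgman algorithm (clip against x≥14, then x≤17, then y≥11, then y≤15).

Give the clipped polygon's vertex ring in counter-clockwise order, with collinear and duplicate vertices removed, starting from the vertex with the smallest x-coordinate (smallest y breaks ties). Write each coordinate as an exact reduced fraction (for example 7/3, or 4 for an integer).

1. After x ≥ 14: [(14,85/6) (15,17) (16,20) (14,20)]
2. After x ≤ 17: [(14,85/6) (15,17) (16,20) (14,20)]
3. After y ≥ 11: [(14,85/6) (15,17) (16,20) (14,20)]
4. After y ≤ 15: [(14,15) (14,85/6) (243/17,15)]
5. Canonical ring: [(14,85/6) (243/17,15) (14,15)]

Clipped polygon: [(14,85/6) (243/17,15) (14,15)]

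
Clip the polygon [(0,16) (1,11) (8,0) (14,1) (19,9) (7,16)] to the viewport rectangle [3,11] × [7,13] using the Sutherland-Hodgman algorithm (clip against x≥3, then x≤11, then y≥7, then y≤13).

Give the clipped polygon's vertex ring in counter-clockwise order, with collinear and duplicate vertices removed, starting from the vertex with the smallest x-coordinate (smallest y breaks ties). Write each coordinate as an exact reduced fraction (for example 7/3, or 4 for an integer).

1. After x ≥ 3: [(3,16) (3,55/7) (8,0) (14,1) (19,9) (7,16)]
2. After x ≤ 11: [(3,16) (3,55/7) (8,0) (11,1/2) (11,41/3) (7,16)]
3. After y ≥ 7: [(3,16) (3,55/7) (39/11,7) (11,7) (11,41/3) (7,16)]
4. After y ≤ 13: [(3,13) (3,55/7) (39/11,7) (11,7) (11,13)]
5. Canonical ring: [(3,55/7) (39/11,7) (11,7) (11,13) (3,13)]

Clipped polygon: [(3,55/7) (39/11,7) (11,7) (11,13) (3,13)]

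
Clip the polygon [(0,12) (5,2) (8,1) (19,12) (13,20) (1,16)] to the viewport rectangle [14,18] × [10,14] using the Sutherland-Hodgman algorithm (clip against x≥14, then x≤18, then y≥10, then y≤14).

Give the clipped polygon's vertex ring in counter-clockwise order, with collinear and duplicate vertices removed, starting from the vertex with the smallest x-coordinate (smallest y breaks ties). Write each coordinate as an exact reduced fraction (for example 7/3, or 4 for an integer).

1. After x ≥ 14: [(14,7) (19,12) (14,56/3)]
2. After x ≤ 18: [(14,7) (18,11) (18,40/3) (14,56/3)]
3. After y ≥ 10: [(14,10) (17,10) (18,11) (18,40/3) (14,56/3)]
4. After y ≤ 14: [(14,14) (14,10) (17,10) (18,11) (18,40/3) (35/2,14)]
5. Canonical ring: [(14,10) (17,10) (18,11) (18,40/3) (35/2,14) (14,14)]

Clipped polygon: [(14,10) (17,10) (18,11) (18,40/3) (35/2,14) (14,14)]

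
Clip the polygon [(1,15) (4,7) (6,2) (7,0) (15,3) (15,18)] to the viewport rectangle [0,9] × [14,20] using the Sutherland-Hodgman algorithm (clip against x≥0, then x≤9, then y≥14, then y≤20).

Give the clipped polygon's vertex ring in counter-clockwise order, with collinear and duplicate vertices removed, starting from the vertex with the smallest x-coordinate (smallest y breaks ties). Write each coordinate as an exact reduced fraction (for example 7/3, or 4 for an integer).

1. After x ≥ 0: [(1,15) (4,7) (6,2) (7,0) (15,3) (15,18)]
2. After x ≤ 9: [(9,117/7) (1,15) (4,7) (6,2) (7,0) (9,3/4)]
3. After y ≥ 14: [(9,14) (9,117/7) (1,15) (11/8,14)]
4. After y ≤ 20: [(9,14) (9,117/7) (1,15) (11/8,14)]
5. Canonical ring: [(1,15) (11/8,14) (9,14) (9,117/7)]

Clipped polygon: [(1,15) (11/8,14) (9,14) (9,117/7)]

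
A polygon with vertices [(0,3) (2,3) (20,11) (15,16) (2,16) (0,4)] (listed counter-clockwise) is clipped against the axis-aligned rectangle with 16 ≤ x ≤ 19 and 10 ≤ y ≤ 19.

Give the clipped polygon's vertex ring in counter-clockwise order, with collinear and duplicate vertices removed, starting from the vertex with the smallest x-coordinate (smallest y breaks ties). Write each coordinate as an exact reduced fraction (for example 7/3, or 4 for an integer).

1. After x ≥ 16: [(16,83/9) (20,11) (16,15)]
2. After x ≤ 19: [(16,83/9) (19,95/9) (19,12) (16,15)]
3. After y ≥ 10: [(16,10) (71/4,10) (19,95/9) (19,12) (16,15)]
4. After y ≤ 19: [(16,10) (71/4,10) (19,95/9) (19,12) (16,15)]
5. Canonical ring: [(16,10) (71/4,10) (19,95/9) (19,12) (16,15)]

Clipped polygon: [(16,10) (71/4,10) (19,95/9) (19,12) (16,15)]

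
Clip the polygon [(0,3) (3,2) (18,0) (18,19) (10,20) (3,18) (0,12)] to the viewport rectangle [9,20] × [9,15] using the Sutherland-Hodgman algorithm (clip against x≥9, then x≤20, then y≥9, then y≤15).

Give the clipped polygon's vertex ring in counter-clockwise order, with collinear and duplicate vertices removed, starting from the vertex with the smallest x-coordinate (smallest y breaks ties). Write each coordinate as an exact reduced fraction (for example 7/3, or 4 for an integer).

1. After x ≥ 9: [(9,6/5) (18,0) (18,19) (10,20) (9,138/7)]
2. After x ≤ 20: [(9,6/5) (18,0) (18,19) (10,20) (9,138/7)]
3. After y ≥ 9: [(9,9) (18,9) (18,19) (10,20) (9,138/7)]
4. After y ≤ 15: [(9,15) (9,9) (18,9) (18,15)]
5. Canonical ring: [(9,9) (18,9) (18,15) (9,15)]

Clipped polygon: [(9,9) (18,9) (18,15) (9,15)]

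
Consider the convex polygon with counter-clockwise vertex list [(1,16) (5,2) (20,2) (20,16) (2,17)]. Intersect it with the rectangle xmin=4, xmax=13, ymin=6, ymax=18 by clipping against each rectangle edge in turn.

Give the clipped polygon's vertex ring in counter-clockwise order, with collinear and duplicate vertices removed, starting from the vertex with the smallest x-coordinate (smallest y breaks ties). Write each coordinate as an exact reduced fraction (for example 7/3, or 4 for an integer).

1. After x ≥ 4: [(4,11/2) (5,2) (20,2) (20,16) (4,152/9)]
2. After x ≤ 13: [(4,11/2) (5,2) (13,2) (13,295/18) (4,152/9)]
3. After y ≥ 6: [(4,6) (13,6) (13,295/18) (4,152/9)]
4. After y ≤ 18: [(4,6) (13,6) (13,295/18) (4,152/9)]
5. Canonical ring: [(4,6) (13,6) (13,295/18) (4,152/9)]

Clipped polygon: [(4,6) (13,6) (13,295/18) (4,152/9)]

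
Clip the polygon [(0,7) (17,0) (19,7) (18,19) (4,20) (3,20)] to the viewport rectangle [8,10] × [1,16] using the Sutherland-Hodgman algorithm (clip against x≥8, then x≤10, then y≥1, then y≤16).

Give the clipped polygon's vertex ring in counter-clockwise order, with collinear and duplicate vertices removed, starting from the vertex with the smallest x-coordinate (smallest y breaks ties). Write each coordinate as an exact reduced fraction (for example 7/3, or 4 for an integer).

1. After x ≥ 8: [(8,63/17) (17,0) (19,7) (18,19) (8,138/7)]
2. After x ≤ 10: [(8,63/17) (10,49/17) (10,137/7) (8,138/7)]
3. After y ≥ 1: [(8,63/17) (10,49/17) (10,137/7) (8,138/7)]
4. After y ≤ 16: [(8,16) (8,63/17) (10,49/17) (10,16)]
5. Canonical ring: [(8,63/17) (10,49/17) (10,16) (8,16)]

Clipped polygon: [(8,63/17) (10,49/17) (10,16) (8,16)]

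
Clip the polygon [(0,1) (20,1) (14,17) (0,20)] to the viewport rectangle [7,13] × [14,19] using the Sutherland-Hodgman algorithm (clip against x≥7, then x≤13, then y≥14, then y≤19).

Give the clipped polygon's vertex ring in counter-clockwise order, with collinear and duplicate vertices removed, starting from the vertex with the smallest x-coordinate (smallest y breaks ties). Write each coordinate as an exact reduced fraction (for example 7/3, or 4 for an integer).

Clipped polygon: [(7,14) (13,14) (13,241/14) (7,37/2)]

1. After x ≥ 7: [(7,1) (20,1) (14,17) (7,37/2)]
2. After x ≤ 13: [(7,1) (13,1) (13,241/14) (7,37/2)]
3. After y ≥ 14: [(7,14) (13,14) (13,241/14) (7,37/2)]
4. After y ≤ 19: [(7,14) (13,14) (13,241/14) (7,37/2)]
5. Canonical ring: [(7,14) (13,14) (13,241/14) (7,37/2)]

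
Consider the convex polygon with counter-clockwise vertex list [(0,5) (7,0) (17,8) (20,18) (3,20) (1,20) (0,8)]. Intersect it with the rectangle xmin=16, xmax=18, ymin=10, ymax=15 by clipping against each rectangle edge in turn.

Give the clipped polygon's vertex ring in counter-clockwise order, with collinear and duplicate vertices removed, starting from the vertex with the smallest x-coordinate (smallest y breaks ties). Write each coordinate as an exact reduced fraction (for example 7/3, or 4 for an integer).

Clipped polygon: [(16,10) (88/5,10) (18,34/3) (18,15) (16,15)]

1. After x ≥ 16: [(16,36/5) (17,8) (20,18) (16,314/17)]
2. After x ≤ 18: [(16,36/5) (17,8) (18,34/3) (18,310/17) (16,314/17)]
3. After y ≥ 10: [(16,10) (88/5,10) (18,34/3) (18,310/17) (16,314/17)]
4. After y ≤ 15: [(16,15) (16,10) (88/5,10) (18,34/3) (18,15)]
5. Canonical ring: [(16,10) (88/5,10) (18,34/3) (18,15) (16,15)]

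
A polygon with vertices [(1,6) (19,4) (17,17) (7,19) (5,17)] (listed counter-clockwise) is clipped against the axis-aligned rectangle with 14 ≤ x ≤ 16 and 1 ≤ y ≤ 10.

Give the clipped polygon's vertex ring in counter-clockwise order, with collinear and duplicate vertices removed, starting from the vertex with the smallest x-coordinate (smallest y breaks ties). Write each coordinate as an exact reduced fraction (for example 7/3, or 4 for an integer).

1. After x ≥ 14: [(14,41/9) (19,4) (17,17) (14,88/5)]
2. After x ≤ 16: [(14,41/9) (16,13/3) (16,86/5) (14,88/5)]
3. After y ≥ 1: [(14,41/9) (16,13/3) (16,86/5) (14,88/5)]
4. After y ≤ 10: [(14,10) (14,41/9) (16,13/3) (16,10)]
5. Canonical ring: [(14,41/9) (16,13/3) (16,10) (14,10)]

Clipped polygon: [(14,41/9) (16,13/3) (16,10) (14,10)]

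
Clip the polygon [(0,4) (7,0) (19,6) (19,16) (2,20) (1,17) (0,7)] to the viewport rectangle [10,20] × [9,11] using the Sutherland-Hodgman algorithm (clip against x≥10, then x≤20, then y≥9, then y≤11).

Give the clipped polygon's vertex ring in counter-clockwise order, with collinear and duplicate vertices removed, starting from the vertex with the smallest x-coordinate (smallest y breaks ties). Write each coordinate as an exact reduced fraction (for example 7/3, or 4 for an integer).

1. After x ≥ 10: [(10,3/2) (19,6) (19,16) (10,308/17)]
2. After x ≤ 20: [(10,3/2) (19,6) (19,16) (10,308/17)]
3. After y ≥ 9: [(10,9) (19,9) (19,16) (10,308/17)]
4. After y ≤ 11: [(10,11) (10,9) (19,9) (19,11)]
5. Canonical ring: [(10,9) (19,9) (19,11) (10,11)]

Clipped polygon: [(10,9) (19,9) (19,11) (10,11)]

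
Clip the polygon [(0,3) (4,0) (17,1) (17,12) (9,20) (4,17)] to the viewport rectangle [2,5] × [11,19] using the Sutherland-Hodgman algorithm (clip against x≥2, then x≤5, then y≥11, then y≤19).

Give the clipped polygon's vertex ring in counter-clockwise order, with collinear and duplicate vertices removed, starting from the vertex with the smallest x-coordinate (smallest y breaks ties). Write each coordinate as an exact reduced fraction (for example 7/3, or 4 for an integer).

1. After x ≥ 2: [(2,10) (2,3/2) (4,0) (17,1) (17,12) (9,20) (4,17)]
2. After x ≤ 5: [(2,10) (2,3/2) (4,0) (5,1/13) (5,88/5) (4,17)]
3. After y ≥ 11: [(16/7,11) (5,11) (5,88/5) (4,17)]
4. After y ≤ 19: [(16/7,11) (5,11) (5,88/5) (4,17)]
5. Canonical ring: [(16/7,11) (5,11) (5,88/5) (4,17)]

Clipped polygon: [(16/7,11) (5,11) (5,88/5) (4,17)]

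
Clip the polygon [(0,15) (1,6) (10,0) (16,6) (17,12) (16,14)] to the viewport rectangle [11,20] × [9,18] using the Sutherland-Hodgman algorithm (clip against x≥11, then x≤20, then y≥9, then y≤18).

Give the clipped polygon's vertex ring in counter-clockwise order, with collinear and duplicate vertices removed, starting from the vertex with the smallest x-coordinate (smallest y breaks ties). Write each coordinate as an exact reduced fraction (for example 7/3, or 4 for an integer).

Clipped polygon: [(11,9) (33/2,9) (17,12) (16,14) (11,229/16)]

1. After x ≥ 11: [(11,229/16) (11,1) (16,6) (17,12) (16,14)]
2. After x ≤ 20: [(11,229/16) (11,1) (16,6) (17,12) (16,14)]
3. After y ≥ 9: [(11,229/16) (11,9) (33/2,9) (17,12) (16,14)]
4. After y ≤ 18: [(11,229/16) (11,9) (33/2,9) (17,12) (16,14)]
5. Canonical ring: [(11,9) (33/2,9) (17,12) (16,14) (11,229/16)]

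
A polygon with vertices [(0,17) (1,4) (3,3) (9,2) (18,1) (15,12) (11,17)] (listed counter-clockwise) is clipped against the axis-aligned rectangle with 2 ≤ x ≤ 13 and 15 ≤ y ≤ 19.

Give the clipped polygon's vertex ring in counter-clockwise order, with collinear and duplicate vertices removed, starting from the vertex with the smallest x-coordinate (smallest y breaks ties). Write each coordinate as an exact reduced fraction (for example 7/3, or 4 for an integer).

Clipped polygon: [(2,15) (63/5,15) (11,17) (2,17)]

1. After x ≥ 2: [(2,17) (2,7/2) (3,3) (9,2) (18,1) (15,12) (11,17)]
2. After x ≤ 13: [(2,17) (2,7/2) (3,3) (9,2) (13,14/9) (13,29/2) (11,17)]
3. After y ≥ 15: [(2,17) (2,15) (63/5,15) (11,17)]
4. After y ≤ 19: [(2,17) (2,15) (63/5,15) (11,17)]
5. Canonical ring: [(2,15) (63/5,15) (11,17) (2,17)]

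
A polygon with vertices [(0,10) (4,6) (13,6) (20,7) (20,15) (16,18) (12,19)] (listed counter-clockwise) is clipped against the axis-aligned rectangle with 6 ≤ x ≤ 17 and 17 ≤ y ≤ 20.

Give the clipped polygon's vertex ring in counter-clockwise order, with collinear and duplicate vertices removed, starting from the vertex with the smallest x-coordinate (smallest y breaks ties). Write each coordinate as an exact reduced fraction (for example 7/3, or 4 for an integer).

Clipped polygon: [(28/3,17) (17,17) (17,69/4) (16,18) (12,19)]

1. After x ≥ 6: [(6,29/2) (6,6) (13,6) (20,7) (20,15) (16,18) (12,19)]
2. After x ≤ 17: [(6,29/2) (6,6) (13,6) (17,46/7) (17,69/4) (16,18) (12,19)]
3. After y ≥ 17: [(28/3,17) (17,17) (17,69/4) (16,18) (12,19)]
4. After y ≤ 20: [(28/3,17) (17,17) (17,69/4) (16,18) (12,19)]
5. Canonical ring: [(28/3,17) (17,17) (17,69/4) (16,18) (12,19)]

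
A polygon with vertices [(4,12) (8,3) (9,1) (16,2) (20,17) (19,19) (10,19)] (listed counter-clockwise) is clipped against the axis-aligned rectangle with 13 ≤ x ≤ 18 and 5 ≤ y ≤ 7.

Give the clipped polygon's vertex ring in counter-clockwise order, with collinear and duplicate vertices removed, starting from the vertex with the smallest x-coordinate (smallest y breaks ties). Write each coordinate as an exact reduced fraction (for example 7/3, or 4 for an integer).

Clipped polygon: [(13,5) (84/5,5) (52/3,7) (13,7)]

1. After x ≥ 13: [(13,11/7) (16,2) (20,17) (19,19) (13,19)]
2. After x ≤ 18: [(13,11/7) (16,2) (18,19/2) (18,19) (13,19)]
3. After y ≥ 5: [(13,5) (84/5,5) (18,19/2) (18,19) (13,19)]
4. After y ≤ 7: [(13,7) (13,5) (84/5,5) (52/3,7)]
5. Canonical ring: [(13,5) (84/5,5) (52/3,7) (13,7)]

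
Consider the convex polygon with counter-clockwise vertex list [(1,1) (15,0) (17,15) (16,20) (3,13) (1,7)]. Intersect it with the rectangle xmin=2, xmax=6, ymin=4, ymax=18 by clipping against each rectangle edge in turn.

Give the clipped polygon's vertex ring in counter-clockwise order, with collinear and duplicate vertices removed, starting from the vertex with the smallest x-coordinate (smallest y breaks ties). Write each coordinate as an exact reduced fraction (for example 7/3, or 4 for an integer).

1. After x ≥ 2: [(2,13/14) (15,0) (17,15) (16,20) (3,13) (2,10)]
2. After x ≤ 6: [(2,13/14) (6,9/14) (6,190/13) (3,13) (2,10)]
3. After y ≥ 4: [(2,4) (6,4) (6,190/13) (3,13) (2,10)]
4. After y ≤ 18: [(2,4) (6,4) (6,190/13) (3,13) (2,10)]
5. Canonical ring: [(2,4) (6,4) (6,190/13) (3,13) (2,10)]

Clipped polygon: [(2,4) (6,4) (6,190/13) (3,13) (2,10)]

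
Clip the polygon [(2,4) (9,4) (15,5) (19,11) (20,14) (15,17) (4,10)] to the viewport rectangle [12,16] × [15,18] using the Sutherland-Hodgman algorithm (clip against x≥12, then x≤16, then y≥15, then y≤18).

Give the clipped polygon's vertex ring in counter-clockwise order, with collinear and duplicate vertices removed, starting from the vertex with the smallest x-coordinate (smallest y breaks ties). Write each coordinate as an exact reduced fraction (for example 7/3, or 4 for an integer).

Clipped polygon: [(12,15) (16,15) (16,82/5) (15,17) (12,166/11)]

1. After x ≥ 12: [(12,9/2) (15,5) (19,11) (20,14) (15,17) (12,166/11)]
2. After x ≤ 16: [(12,9/2) (15,5) (16,13/2) (16,82/5) (15,17) (12,166/11)]
3. After y ≥ 15: [(12,15) (16,15) (16,82/5) (15,17) (12,166/11)]
4. After y ≤ 18: [(12,15) (16,15) (16,82/5) (15,17) (12,166/11)]
5. Canonical ring: [(12,15) (16,15) (16,82/5) (15,17) (12,166/11)]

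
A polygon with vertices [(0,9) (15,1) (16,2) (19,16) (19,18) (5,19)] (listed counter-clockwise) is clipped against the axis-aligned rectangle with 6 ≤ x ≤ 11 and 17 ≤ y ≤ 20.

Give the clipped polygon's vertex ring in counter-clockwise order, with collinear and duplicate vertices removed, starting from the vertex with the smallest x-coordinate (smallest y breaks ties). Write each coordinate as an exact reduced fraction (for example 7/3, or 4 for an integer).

Clipped polygon: [(6,17) (11,17) (11,130/7) (6,265/14)]

1. After x ≥ 6: [(6,29/5) (15,1) (16,2) (19,16) (19,18) (6,265/14)]
2. After x ≤ 11: [(6,29/5) (11,47/15) (11,130/7) (6,265/14)]
3. After y ≥ 17: [(6,17) (11,17) (11,130/7) (6,265/14)]
4. After y ≤ 20: [(6,17) (11,17) (11,130/7) (6,265/14)]
5. Canonical ring: [(6,17) (11,17) (11,130/7) (6,265/14)]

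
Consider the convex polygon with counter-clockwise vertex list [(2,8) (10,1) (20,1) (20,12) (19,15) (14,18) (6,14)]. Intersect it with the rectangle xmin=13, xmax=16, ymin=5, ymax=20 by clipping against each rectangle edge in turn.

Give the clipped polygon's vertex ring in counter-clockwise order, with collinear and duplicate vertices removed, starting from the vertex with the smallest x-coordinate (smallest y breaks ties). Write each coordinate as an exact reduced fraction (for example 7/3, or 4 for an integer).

Clipped polygon: [(13,5) (16,5) (16,84/5) (14,18) (13,35/2)]

1. After x ≥ 13: [(13,1) (20,1) (20,12) (19,15) (14,18) (13,35/2)]
2. After x ≤ 16: [(13,1) (16,1) (16,84/5) (14,18) (13,35/2)]
3. After y ≥ 5: [(13,5) (16,5) (16,84/5) (14,18) (13,35/2)]
4. After y ≤ 20: [(13,5) (16,5) (16,84/5) (14,18) (13,35/2)]
5. Canonical ring: [(13,5) (16,5) (16,84/5) (14,18) (13,35/2)]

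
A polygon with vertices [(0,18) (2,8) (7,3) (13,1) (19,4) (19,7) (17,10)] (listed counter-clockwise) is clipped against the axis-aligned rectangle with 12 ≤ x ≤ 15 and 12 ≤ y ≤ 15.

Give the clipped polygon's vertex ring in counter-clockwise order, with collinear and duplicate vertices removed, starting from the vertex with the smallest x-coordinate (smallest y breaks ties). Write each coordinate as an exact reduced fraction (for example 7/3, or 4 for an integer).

1. After x ≥ 12: [(12,210/17) (12,4/3) (13,1) (19,4) (19,7) (17,10)]
2. After x ≤ 15: [(15,186/17) (12,210/17) (12,4/3) (13,1) (15,2)]
3. After y ≥ 12: [(51/4,12) (12,210/17) (12,12)]
4. After y ≤ 15: [(51/4,12) (12,210/17) (12,12)]
5. Canonical ring: [(12,12) (51/4,12) (12,210/17)]

Clipped polygon: [(12,12) (51/4,12) (12,210/17)]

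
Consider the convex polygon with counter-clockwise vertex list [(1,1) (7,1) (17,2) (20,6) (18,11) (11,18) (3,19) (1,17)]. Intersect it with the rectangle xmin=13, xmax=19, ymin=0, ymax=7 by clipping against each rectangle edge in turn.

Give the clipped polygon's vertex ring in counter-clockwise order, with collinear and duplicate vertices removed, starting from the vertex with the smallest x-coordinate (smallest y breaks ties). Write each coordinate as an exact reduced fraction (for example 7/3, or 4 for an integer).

1. After x ≥ 13: [(13,8/5) (17,2) (20,6) (18,11) (13,16)]
2. After x ≤ 19: [(13,8/5) (17,2) (19,14/3) (19,17/2) (18,11) (13,16)]
3. After y ≥ 0: [(13,8/5) (17,2) (19,14/3) (19,17/2) (18,11) (13,16)]
4. After y ≤ 7: [(13,7) (13,8/5) (17,2) (19,14/3) (19,7)]
5. Canonical ring: [(13,8/5) (17,2) (19,14/3) (19,7) (13,7)]

Clipped polygon: [(13,8/5) (17,2) (19,14/3) (19,7) (13,7)]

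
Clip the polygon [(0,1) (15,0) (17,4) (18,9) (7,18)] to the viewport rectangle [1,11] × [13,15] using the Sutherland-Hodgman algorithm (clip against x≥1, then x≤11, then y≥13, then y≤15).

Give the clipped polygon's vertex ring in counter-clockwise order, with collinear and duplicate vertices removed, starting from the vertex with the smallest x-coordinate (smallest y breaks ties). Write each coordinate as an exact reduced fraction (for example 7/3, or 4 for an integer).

Clipped polygon: [(84/17,13) (11,13) (11,162/11) (32/3,15) (98/17,15)]

1. After x ≥ 1: [(1,24/7) (1,14/15) (15,0) (17,4) (18,9) (7,18)]
2. After x ≤ 11: [(1,24/7) (1,14/15) (11,4/15) (11,162/11) (7,18)]
3. After y ≥ 13: [(84/17,13) (11,13) (11,162/11) (7,18)]
4. After y ≤ 15: [(98/17,15) (84/17,13) (11,13) (11,162/11) (32/3,15)]
5. Canonical ring: [(84/17,13) (11,13) (11,162/11) (32/3,15) (98/17,15)]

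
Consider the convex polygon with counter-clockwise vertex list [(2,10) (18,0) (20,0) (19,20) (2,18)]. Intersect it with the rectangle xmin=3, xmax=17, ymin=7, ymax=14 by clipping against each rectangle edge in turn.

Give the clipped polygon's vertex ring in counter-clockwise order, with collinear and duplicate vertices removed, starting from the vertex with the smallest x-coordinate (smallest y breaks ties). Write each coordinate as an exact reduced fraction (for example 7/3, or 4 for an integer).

1. After x ≥ 3: [(3,75/8) (18,0) (20,0) (19,20) (3,308/17)]
2. After x ≤ 17: [(3,75/8) (17,5/8) (17,336/17) (3,308/17)]
3. After y ≥ 7: [(3,75/8) (34/5,7) (17,7) (17,336/17) (3,308/17)]
4. After y ≤ 14: [(3,14) (3,75/8) (34/5,7) (17,7) (17,14)]
5. Canonical ring: [(3,75/8) (34/5,7) (17,7) (17,14) (3,14)]

Clipped polygon: [(3,75/8) (34/5,7) (17,7) (17,14) (3,14)]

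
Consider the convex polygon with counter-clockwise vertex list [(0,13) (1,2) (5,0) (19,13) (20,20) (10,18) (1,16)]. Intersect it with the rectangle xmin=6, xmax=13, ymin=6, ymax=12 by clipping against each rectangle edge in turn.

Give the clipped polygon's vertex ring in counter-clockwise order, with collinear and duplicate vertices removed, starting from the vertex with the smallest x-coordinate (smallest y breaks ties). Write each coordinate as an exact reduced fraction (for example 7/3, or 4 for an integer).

Clipped polygon: [(6,6) (149/13,6) (13,52/7) (13,12) (6,12)]

1. After x ≥ 6: [(6,13/14) (19,13) (20,20) (10,18) (6,154/9)]
2. After x ≤ 13: [(6,13/14) (13,52/7) (13,93/5) (10,18) (6,154/9)]
3. After y ≥ 6: [(6,6) (149/13,6) (13,52/7) (13,93/5) (10,18) (6,154/9)]
4. After y ≤ 12: [(6,12) (6,6) (149/13,6) (13,52/7) (13,12)]
5. Canonical ring: [(6,6) (149/13,6) (13,52/7) (13,12) (6,12)]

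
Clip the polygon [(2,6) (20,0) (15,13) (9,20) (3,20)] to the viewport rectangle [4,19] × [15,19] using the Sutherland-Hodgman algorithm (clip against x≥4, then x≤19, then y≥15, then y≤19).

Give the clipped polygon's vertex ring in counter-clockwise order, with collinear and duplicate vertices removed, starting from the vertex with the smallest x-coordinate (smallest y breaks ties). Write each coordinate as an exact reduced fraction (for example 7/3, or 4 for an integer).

1. After x ≥ 4: [(4,16/3) (20,0) (15,13) (9,20) (4,20)]
2. After x ≤ 19: [(4,16/3) (19,1/3) (19,13/5) (15,13) (9,20) (4,20)]
3. After y ≥ 15: [(4,15) (93/7,15) (9,20) (4,20)]
4. After y ≤ 19: [(4,19) (4,15) (93/7,15) (69/7,19)]
5. Canonical ring: [(4,15) (93/7,15) (69/7,19) (4,19)]

Clipped polygon: [(4,15) (93/7,15) (69/7,19) (4,19)]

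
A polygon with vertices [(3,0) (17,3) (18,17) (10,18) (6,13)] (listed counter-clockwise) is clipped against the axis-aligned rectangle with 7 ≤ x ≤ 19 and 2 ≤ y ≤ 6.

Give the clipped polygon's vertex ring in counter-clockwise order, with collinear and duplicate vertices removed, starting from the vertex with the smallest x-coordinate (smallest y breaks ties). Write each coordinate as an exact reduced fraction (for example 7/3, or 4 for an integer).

Clipped polygon: [(7,2) (37/3,2) (17,3) (241/14,6) (7,6)]

1. After x ≥ 7: [(7,6/7) (17,3) (18,17) (10,18) (7,57/4)]
2. After x ≤ 19: [(7,6/7) (17,3) (18,17) (10,18) (7,57/4)]
3. After y ≥ 2: [(7,2) (37/3,2) (17,3) (18,17) (10,18) (7,57/4)]
4. After y ≤ 6: [(7,6) (7,2) (37/3,2) (17,3) (241/14,6)]
5. Canonical ring: [(7,2) (37/3,2) (17,3) (241/14,6) (7,6)]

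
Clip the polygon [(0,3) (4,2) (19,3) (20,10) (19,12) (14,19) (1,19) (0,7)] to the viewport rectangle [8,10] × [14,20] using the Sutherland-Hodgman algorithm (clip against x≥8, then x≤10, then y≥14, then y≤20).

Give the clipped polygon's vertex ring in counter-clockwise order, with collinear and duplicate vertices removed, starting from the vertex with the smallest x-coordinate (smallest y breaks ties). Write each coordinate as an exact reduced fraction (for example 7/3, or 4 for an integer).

Clipped polygon: [(8,14) (10,14) (10,19) (8,19)]

1. After x ≥ 8: [(8,34/15) (19,3) (20,10) (19,12) (14,19) (8,19)]
2. After x ≤ 10: [(8,34/15) (10,12/5) (10,19) (8,19)]
3. After y ≥ 14: [(8,14) (10,14) (10,19) (8,19)]
4. After y ≤ 20: [(8,14) (10,14) (10,19) (8,19)]
5. Canonical ring: [(8,14) (10,14) (10,19) (8,19)]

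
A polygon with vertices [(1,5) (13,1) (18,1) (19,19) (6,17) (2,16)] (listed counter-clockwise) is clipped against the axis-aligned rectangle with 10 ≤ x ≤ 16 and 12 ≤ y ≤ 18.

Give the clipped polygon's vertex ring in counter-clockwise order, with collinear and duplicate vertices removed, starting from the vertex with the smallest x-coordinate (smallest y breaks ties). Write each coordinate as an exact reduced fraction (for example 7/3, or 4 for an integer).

Clipped polygon: [(10,12) (16,12) (16,18) (25/2,18) (10,229/13)]

1. After x ≥ 10: [(10,2) (13,1) (18,1) (19,19) (10,229/13)]
2. After x ≤ 16: [(10,2) (13,1) (16,1) (16,241/13) (10,229/13)]
3. After y ≥ 12: [(10,12) (16,12) (16,241/13) (10,229/13)]
4. After y ≤ 18: [(10,12) (16,12) (16,18) (25/2,18) (10,229/13)]
5. Canonical ring: [(10,12) (16,12) (16,18) (25/2,18) (10,229/13)]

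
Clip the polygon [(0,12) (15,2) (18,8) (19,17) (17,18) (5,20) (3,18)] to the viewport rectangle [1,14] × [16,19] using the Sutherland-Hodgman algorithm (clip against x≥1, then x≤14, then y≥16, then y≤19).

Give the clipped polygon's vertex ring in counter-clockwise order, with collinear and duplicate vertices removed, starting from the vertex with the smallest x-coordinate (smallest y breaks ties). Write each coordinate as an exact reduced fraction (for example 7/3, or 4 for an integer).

1. After x ≥ 1: [(1,14) (1,34/3) (15,2) (18,8) (19,17) (17,18) (5,20) (3,18)]
2. After x ≤ 14: [(1,14) (1,34/3) (14,8/3) (14,37/2) (5,20) (3,18)]
3. After y ≥ 16: [(2,16) (14,16) (14,37/2) (5,20) (3,18)]
4. After y ≤ 19: [(2,16) (14,16) (14,37/2) (11,19) (4,19) (3,18)]
5. Canonical ring: [(2,16) (14,16) (14,37/2) (11,19) (4,19) (3,18)]

Clipped polygon: [(2,16) (14,16) (14,37/2) (11,19) (4,19) (3,18)]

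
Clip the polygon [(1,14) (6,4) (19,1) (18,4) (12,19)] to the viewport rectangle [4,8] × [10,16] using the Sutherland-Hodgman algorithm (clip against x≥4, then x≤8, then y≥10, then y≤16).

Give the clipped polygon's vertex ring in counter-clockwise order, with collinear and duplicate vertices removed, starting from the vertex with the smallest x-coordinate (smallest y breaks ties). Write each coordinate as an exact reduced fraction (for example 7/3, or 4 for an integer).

1. After x ≥ 4: [(4,169/11) (4,8) (6,4) (19,1) (18,4) (12,19)]
2. After x ≤ 8: [(8,189/11) (4,169/11) (4,8) (6,4) (8,46/13)]
3. After y ≥ 10: [(8,10) (8,189/11) (4,169/11) (4,10)]
4. After y ≤ 16: [(8,10) (8,16) (27/5,16) (4,169/11) (4,10)]
5. Canonical ring: [(4,10) (8,10) (8,16) (27/5,16) (4,169/11)]

Clipped polygon: [(4,10) (8,10) (8,16) (27/5,16) (4,169/11)]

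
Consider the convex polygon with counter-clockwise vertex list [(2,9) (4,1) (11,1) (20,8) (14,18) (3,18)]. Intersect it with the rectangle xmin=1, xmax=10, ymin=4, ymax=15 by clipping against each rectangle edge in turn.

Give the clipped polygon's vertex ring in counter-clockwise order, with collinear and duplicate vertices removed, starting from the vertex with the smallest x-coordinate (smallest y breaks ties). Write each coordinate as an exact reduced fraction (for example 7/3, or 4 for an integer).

1. After x ≥ 1: [(2,9) (4,1) (11,1) (20,8) (14,18) (3,18)]
2. After x ≤ 10: [(2,9) (4,1) (10,1) (10,18) (3,18)]
3. After y ≥ 4: [(2,9) (13/4,4) (10,4) (10,18) (3,18)]
4. After y ≤ 15: [(8/3,15) (2,9) (13/4,4) (10,4) (10,15)]
5. Canonical ring: [(2,9) (13/4,4) (10,4) (10,15) (8/3,15)]

Clipped polygon: [(2,9) (13/4,4) (10,4) (10,15) (8/3,15)]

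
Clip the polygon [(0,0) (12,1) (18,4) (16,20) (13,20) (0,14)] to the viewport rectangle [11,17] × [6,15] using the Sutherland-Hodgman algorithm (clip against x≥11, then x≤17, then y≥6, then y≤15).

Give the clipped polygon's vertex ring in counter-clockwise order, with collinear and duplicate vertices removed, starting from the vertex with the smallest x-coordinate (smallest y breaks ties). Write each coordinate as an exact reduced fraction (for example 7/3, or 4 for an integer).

1. After x ≥ 11: [(11,11/12) (12,1) (18,4) (16,20) (13,20) (11,248/13)]
2. After x ≤ 17: [(11,11/12) (12,1) (17,7/2) (17,12) (16,20) (13,20) (11,248/13)]
3. After y ≥ 6: [(11,6) (17,6) (17,12) (16,20) (13,20) (11,248/13)]
4. After y ≤ 15: [(11,15) (11,6) (17,6) (17,12) (133/8,15)]
5. Canonical ring: [(11,6) (17,6) (17,12) (133/8,15) (11,15)]

Clipped polygon: [(11,6) (17,6) (17,12) (133/8,15) (11,15)]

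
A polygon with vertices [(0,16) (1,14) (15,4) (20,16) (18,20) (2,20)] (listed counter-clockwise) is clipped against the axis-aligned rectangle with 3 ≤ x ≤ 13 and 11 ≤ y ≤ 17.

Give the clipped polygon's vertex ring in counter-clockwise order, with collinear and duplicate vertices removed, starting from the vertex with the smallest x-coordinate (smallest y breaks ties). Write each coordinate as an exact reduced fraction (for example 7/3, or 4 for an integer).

1. After x ≥ 3: [(3,88/7) (15,4) (20,16) (18,20) (3,20)]
2. After x ≤ 13: [(3,88/7) (13,38/7) (13,20) (3,20)]
3. After y ≥ 11: [(3,88/7) (26/5,11) (13,11) (13,20) (3,20)]
4. After y ≤ 17: [(3,17) (3,88/7) (26/5,11) (13,11) (13,17)]
5. Canonical ring: [(3,88/7) (26/5,11) (13,11) (13,17) (3,17)]

Clipped polygon: [(3,88/7) (26/5,11) (13,11) (13,17) (3,17)]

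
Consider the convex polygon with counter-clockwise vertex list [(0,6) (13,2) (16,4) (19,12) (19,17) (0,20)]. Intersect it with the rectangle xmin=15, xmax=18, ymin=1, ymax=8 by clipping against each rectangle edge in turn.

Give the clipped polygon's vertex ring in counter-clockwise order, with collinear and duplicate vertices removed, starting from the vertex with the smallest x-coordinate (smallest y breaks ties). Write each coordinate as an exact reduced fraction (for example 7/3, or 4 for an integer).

1. After x ≥ 15: [(15,10/3) (16,4) (19,12) (19,17) (15,335/19)]
2. After x ≤ 18: [(15,10/3) (16,4) (18,28/3) (18,326/19) (15,335/19)]
3. After y ≥ 1: [(15,10/3) (16,4) (18,28/3) (18,326/19) (15,335/19)]
4. After y ≤ 8: [(15,8) (15,10/3) (16,4) (35/2,8)]
5. Canonical ring: [(15,10/3) (16,4) (35/2,8) (15,8)]

Clipped polygon: [(15,10/3) (16,4) (35/2,8) (15,8)]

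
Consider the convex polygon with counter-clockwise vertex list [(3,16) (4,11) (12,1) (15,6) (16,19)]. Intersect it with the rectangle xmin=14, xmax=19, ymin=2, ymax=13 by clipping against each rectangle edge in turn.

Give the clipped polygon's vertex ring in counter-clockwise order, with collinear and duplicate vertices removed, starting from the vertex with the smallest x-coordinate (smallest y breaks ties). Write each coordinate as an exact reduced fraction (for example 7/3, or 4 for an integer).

1. After x ≥ 14: [(14,241/13) (14,13/3) (15,6) (16,19)]
2. After x ≤ 19: [(14,241/13) (14,13/3) (15,6) (16,19)]
3. After y ≥ 2: [(14,241/13) (14,13/3) (15,6) (16,19)]
4. After y ≤ 13: [(14,13) (14,13/3) (15,6) (202/13,13)]
5. Canonical ring: [(14,13/3) (15,6) (202/13,13) (14,13)]

Clipped polygon: [(14,13/3) (15,6) (202/13,13) (14,13)]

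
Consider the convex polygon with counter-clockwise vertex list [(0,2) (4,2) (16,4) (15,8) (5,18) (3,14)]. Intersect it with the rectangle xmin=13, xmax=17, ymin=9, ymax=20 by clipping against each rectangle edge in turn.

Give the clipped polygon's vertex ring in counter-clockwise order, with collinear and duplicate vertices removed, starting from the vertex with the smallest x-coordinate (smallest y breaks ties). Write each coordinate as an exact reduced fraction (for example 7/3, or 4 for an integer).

Clipped polygon: [(13,9) (14,9) (13,10)]

1. After x ≥ 13: [(13,7/2) (16,4) (15,8) (13,10)]
2. After x ≤ 17: [(13,7/2) (16,4) (15,8) (13,10)]
3. After y ≥ 9: [(13,9) (14,9) (13,10)]
4. After y ≤ 20: [(13,9) (14,9) (13,10)]
5. Canonical ring: [(13,9) (14,9) (13,10)]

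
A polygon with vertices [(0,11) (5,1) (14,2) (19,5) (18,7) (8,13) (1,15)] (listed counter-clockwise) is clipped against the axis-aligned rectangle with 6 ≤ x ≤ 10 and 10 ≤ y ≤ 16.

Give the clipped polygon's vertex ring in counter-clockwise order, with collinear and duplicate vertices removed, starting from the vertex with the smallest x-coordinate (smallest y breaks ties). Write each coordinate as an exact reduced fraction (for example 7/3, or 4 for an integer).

Clipped polygon: [(6,10) (10,10) (10,59/5) (8,13) (6,95/7)]

1. After x ≥ 6: [(6,10/9) (14,2) (19,5) (18,7) (8,13) (6,95/7)]
2. After x ≤ 10: [(6,10/9) (10,14/9) (10,59/5) (8,13) (6,95/7)]
3. After y ≥ 10: [(6,10) (10,10) (10,59/5) (8,13) (6,95/7)]
4. After y ≤ 16: [(6,10) (10,10) (10,59/5) (8,13) (6,95/7)]
5. Canonical ring: [(6,10) (10,10) (10,59/5) (8,13) (6,95/7)]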